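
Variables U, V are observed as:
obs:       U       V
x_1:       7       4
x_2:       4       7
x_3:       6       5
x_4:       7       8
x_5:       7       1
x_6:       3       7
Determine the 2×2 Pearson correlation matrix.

Step 1 — column means:
  mean(U) = (7 + 4 + 6 + 7 + 7 + 3) / 6 = 34/6 = 5.6667
  mean(V) = (4 + 7 + 5 + 8 + 1 + 7) / 6 = 32/6 = 5.3333

Step 2 — sample variances and covariances s[i,j] = (1/(n-1)) · Σ_k (x_{k,i} - mean_i) · (x_{k,j} - mean_j), with n-1 = 5:
  s[U,U] = ((1.3333)·(1.3333) + (-1.6667)·(-1.6667) + (0.3333)·(0.3333) + (1.3333)·(1.3333) + (1.3333)·(1.3333) + (-2.6667)·(-2.6667)) / 5 = 15.3333/5 = 3.0667
  s[U,V] = ((1.3333)·(-1.3333) + (-1.6667)·(1.6667) + (0.3333)·(-0.3333) + (1.3333)·(2.6667) + (1.3333)·(-4.3333) + (-2.6667)·(1.6667)) / 5 = -11.3333/5 = -2.2667
  s[V,V] = ((-1.3333)·(-1.3333) + (1.6667)·(1.6667) + (-0.3333)·(-0.3333) + (2.6667)·(2.6667) + (-4.3333)·(-4.3333) + (1.6667)·(1.6667)) / 5 = 33.3333/5 = 6.6667
  Sample standard deviations s_i = √(s[i,i]):
  s(U) = √(3.0667) = 1.7512
  s(V) = √(6.6667) = 2.582

Step 3 — r_{ij} = s_{ij} / (s_i · s_j):
  r[U,U] = 1 (diagonal).
  r[U,V] = -2.2667 / (1.7512 · 2.582) = -2.2667 / 4.5216 = -0.5013
  r[V,V] = 1 (diagonal).

R is symmetric with unit diagonal. Assembling:

R = [[1, -0.5013],
 [-0.5013, 1]]


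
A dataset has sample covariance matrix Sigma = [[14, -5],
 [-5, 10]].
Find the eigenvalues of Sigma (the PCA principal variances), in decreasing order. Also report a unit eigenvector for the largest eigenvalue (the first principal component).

Step 1 — characteristic polynomial of 2×2 Sigma:
  det(Sigma - λI) = λ² - trace · λ + det = 0.
  trace = 14 + 10 = 24, det = 14·10 - (-5)² = 115.
Step 2 — discriminant:
  Δ = trace² - 4·det = 576 - 460 = 116.
Step 3 — eigenvalues:
  λ = (trace ± √Δ)/2 = (24 ± 10.7703)/2,
  λ_1 = 17.3852,  λ_2 = 6.6148.

Step 4 — unit eigenvector for λ_1: solve (Sigma - λ_1 I)v = 0. First row:
  (14 - 17.3852)·v_x + (-5)·v_y = 0, i.e. (-3.3852)·v_x + (-5)·v_y = 0,
  so v ∝ (b, λ_1 - a) = (-5, 3.3852); multiply by -1 so the first entry is positive: u = (5, -3.3852).
  ||u|| = √((5)² + (-3.3852)²) = √(36.4593) ≈ 6.0382,
  v_1 = u/||u|| ≈ (0.8281, -0.5606) (||v_1|| = 1).

λ_1 = 17.3852,  λ_2 = 6.6148;  v_1 ≈ (0.8281, -0.5606)


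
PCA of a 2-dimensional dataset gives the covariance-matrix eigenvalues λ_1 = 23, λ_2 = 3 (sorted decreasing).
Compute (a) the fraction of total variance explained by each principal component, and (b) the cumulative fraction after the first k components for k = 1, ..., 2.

Step 1 — total variance = trace(Sigma) = Σ λ_i = 23 + 3 = 26.

Step 2 — fraction explained by component i = λ_i / Σ λ:
  PC1: 23/26 = 0.8846
  PC2: 3/26 = 0.1154

Step 3 — cumulative fraction after k components = (λ_1 + ... + λ_k) / Σ λ:
  k = 1: 23/26 = 0.8846
  k = 2: (23 + 3)/26 = 26/26 = 1

Summary (fraction, with percent):

explained: PC1 0.8846 (88.46%), PC2 0.1154 (11.54%);  cumulative: 0.8846, 1


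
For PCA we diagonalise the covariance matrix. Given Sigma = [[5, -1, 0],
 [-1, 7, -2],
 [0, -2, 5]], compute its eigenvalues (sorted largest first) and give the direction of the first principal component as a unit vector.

Step 1 — characteristic polynomial p(λ) = det(λI - Sigma) = λ³ - tr·λ² + c_1·λ - det, where tr = trace, c_1 = sum of the principal 2×2 minors, det = det(Sigma):
  tr = 5 + 7 + 5 = 17,
  c_1 = (5·7 - (-1)²) + (5·5 - (0)²) + (7·5 - (-2)²) = 34 + 25 + 31 = 90,
  det = 5·(7·5 - (-2)²) - (-1)·((-1)·5 - (-2)·(0)) + (0)·((-1)·(-2) - 7·(0)) = 5·(31) - (-1)·(-5) + (0)·(2) = 150.
  So p(λ) = λ³ - 17λ² + 90λ - 150.
Step 2 — look for an integer root (rational root theorem: any rational root is an integer divisor of 150). Testing λ = 5:
  p(5) = 125 - 425 + 450 - 150 = 0  ✓
  Dividing out (λ - 5): p(λ) = (λ - 5)(λ² - 12λ + 30).
Step 3 — remaining eigenvalues from the quadratic λ² - 12λ + 30 = 0:
  Δ = 12² - 4·30 = 144 - 120 = 24,  λ = (12 ± √24)/2 = (12 ± 4.899)/2 ≈ 8.4495 or 3.5505.
  Sorted: λ_1 = 8.4495,  λ_2 = 5,  λ_3 = 3.5505  (check: sum = 17 = tr ✓).

Step 4 — unit eigenvector for λ_1 ≈ 8.4495: v spans the null space of (Sigma - λ_1 I), whose rows are
  r_1 = (-3.4495, -1, 0),  r_2 = (-1, -1.4495, -2),  r_3 = (0, -2, -3.4495).
  v is orthogonal to every row, so take v ∝ r_1 × r_2 = ((-1)·(-2) - (0)·(-1.4495), (0)·(-1) - (-3.4495)·(-2), (-3.4495)·(-1.4495) - (-1)·(-1)) ≈ (2, -6.899, 4).
  Let u = (2, -6.899, 4).
  ||u|| = √((2)² + (-6.899)² + (4)²) = √(67.5959) ≈ 8.2217,  v_1 = u/||u|| ≈ (0.2433, -0.8391, 0.4865) (||v_1|| = 1).

λ_1 = 8.4495,  λ_2 = 5,  λ_3 = 3.5505;  v_1 ≈ (0.2433, -0.8391, 0.4865)


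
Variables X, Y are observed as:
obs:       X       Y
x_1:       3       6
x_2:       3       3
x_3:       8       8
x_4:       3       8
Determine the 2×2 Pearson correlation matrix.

Step 1 — column means:
  mean(X) = (3 + 3 + 8 + 3) / 4 = 17/4 = 4.25
  mean(Y) = (6 + 3 + 8 + 8) / 4 = 25/4 = 6.25

Step 2 — sample variances and covariances s[i,j] = (1/(n-1)) · Σ_k (x_{k,i} - mean_i) · (x_{k,j} - mean_j), with n-1 = 3:
  s[X,X] = ((-1.25)·(-1.25) + (-1.25)·(-1.25) + (3.75)·(3.75) + (-1.25)·(-1.25)) / 3 = 18.75/3 = 6.25
  s[X,Y] = ((-1.25)·(-0.25) + (-1.25)·(-3.25) + (3.75)·(1.75) + (-1.25)·(1.75)) / 3 = 8.75/3 = 2.9167
  s[Y,Y] = ((-0.25)·(-0.25) + (-3.25)·(-3.25) + (1.75)·(1.75) + (1.75)·(1.75)) / 3 = 16.75/3 = 5.5833
  Sample standard deviations s_i = √(s[i,i]):
  s(X) = √(6.25) = 2.5
  s(Y) = √(5.5833) = 2.3629

Step 3 — r_{ij} = s_{ij} / (s_i · s_j):
  r[X,X] = 1 (diagonal).
  r[X,Y] = 2.9167 / (2.5 · 2.3629) = 2.9167 / 5.9073 = 0.4937
  r[Y,Y] = 1 (diagonal).

R is symmetric with unit diagonal. Assembling:

R = [[1, 0.4937],
 [0.4937, 1]]


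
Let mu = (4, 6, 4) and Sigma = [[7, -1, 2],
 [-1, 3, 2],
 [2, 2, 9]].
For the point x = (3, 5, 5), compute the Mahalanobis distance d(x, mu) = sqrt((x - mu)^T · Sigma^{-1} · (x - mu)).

Step 1 — centre the observation: (x - mu) = (-1, -1, 1).

Step 2 — invert Sigma (cofactor / det for 3×3, or solve directly):
  Sigma^{-1} = [[0.1742, 0.0985, -0.0606],
 [0.0985, 0.447, -0.1212],
 [-0.0606, -0.1212, 0.1515]].

Step 3 — form the quadratic (x - mu)^T · Sigma^{-1} · (x - mu):
  Sigma^{-1} · (x - mu) = (-0.3333, -0.6667, 0.3333).
  (x - mu)^T · [Sigma^{-1} · (x - mu)] = (-1)·(-0.3333) + (-1)·(-0.6667) + (1)·(0.3333) = 1.3333.

Step 4 — take square root: d = √(1.3333) ≈ 1.1547.

d(x, mu) = √(1.3333) ≈ 1.1547


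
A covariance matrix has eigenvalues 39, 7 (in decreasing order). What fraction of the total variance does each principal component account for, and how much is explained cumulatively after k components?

Step 1 — total variance = trace(Sigma) = Σ λ_i = 39 + 7 = 46.

Step 2 — fraction explained by component i = λ_i / Σ λ:
  PC1: 39/46 = 0.8478
  PC2: 7/46 = 0.1522

Step 3 — cumulative fraction after k components = (λ_1 + ... + λ_k) / Σ λ:
  k = 1: 39/46 = 0.8478
  k = 2: (39 + 7)/46 = 46/46 = 1

Summary (fraction, with percent):

explained: PC1 0.8478 (84.78%), PC2 0.1522 (15.22%);  cumulative: 0.8478, 1


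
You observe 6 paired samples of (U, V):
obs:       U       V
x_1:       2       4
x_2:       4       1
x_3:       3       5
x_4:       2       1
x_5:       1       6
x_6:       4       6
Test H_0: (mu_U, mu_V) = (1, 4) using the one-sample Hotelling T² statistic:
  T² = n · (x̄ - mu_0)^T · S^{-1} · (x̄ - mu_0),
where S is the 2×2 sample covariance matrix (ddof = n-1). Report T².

Step 1 — sample mean vector:
  mean(U) = (2 + 4 + 3 + 2 + 1 + 4) / 6 = 16/6 = 2.6667
  mean(V) = (4 + 1 + 5 + 1 + 6 + 6) / 6 = 23/6 = 3.8333
  x̄ = (2.6667, 3.8333),  deviation x̄ - mu_0 = (2.6667, 3.8333) - (1, 4) = (1.6667, -0.1667).

Step 2 — sample covariance matrix, S[i,j] = (1/(n-1)) · Σ_k (x_{k,i} - mean_i) · (x_{k,j} - mean_j), divisor n-1 = 5:
  S[U,U] = ((-0.6667)·(-0.6667) + (1.3333)·(1.3333) + (0.3333)·(0.3333) + (-0.6667)·(-0.6667) + (-1.6667)·(-1.6667) + (1.3333)·(1.3333)) / 5 = 7.3333/5 = 1.4667
  S[U,V] = ((-0.6667)·(0.1667) + (1.3333)·(-2.8333) + (0.3333)·(1.1667) + (-0.6667)·(-2.8333) + (-1.6667)·(2.1667) + (1.3333)·(2.1667)) / 5 = -2.3333/5 = -0.4667
  S[V,V] = ((0.1667)·(0.1667) + (-2.8333)·(-2.8333) + (1.1667)·(1.1667) + (-2.8333)·(-2.8333) + (2.1667)·(2.1667) + (2.1667)·(2.1667)) / 5 = 26.8333/5 = 5.3667
  S = [[1.4667, -0.4667],
 [-0.4667, 5.3667]].

Step 3 — invert S. det(S) = 1.4667·5.3667 - (-0.4667)² = 7.6533.
  S^{-1} = (1/det) · [[d, -b], [-b, a]] = [[0.7012, 0.061],
 [0.061, 0.1916]].

Step 4 — quadratic form (x̄ - mu_0)^T · S^{-1} · (x̄ - mu_0):
  S^{-1} · (x̄ - mu_0) = (1.1585, 0.0697),
  (x̄ - mu_0)^T · [...] = (1.6667)·(1.1585) + (-0.1667)·(0.0697) = 1.9193.

Step 5 — scale by n: T² = 6 · 1.9193 = 11.5157.

T² ≈ 11.5157


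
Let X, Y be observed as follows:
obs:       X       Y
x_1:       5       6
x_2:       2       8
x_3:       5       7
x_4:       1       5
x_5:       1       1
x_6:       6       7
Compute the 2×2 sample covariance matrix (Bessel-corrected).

Step 1 — column means:
  mean(X) = (5 + 2 + 5 + 1 + 1 + 6) / 6 = 20/6 = 3.3333
  mean(Y) = (6 + 8 + 7 + 5 + 1 + 7) / 6 = 34/6 = 5.6667

Step 2 — sample covariance S[i,j] = (1/(n-1)) · Σ_k (x_{k,i} - mean_i) · (x_{k,j} - mean_j), with n-1 = 5.
  S[X,X] = ((1.6667)·(1.6667) + (-1.3333)·(-1.3333) + (1.6667)·(1.6667) + (-2.3333)·(-2.3333) + (-2.3333)·(-2.3333) + (2.6667)·(2.6667)) / 5 = 25.3333/5 = 5.0667
  S[X,Y] = ((1.6667)·(0.3333) + (-1.3333)·(2.3333) + (1.6667)·(1.3333) + (-2.3333)·(-0.6667) + (-2.3333)·(-4.6667) + (2.6667)·(1.3333)) / 5 = 15.6667/5 = 3.1333
  S[Y,Y] = ((0.3333)·(0.3333) + (2.3333)·(2.3333) + (1.3333)·(1.3333) + (-0.6667)·(-0.6667) + (-4.6667)·(-4.6667) + (1.3333)·(1.3333)) / 5 = 31.3333/5 = 6.2667

S is symmetric (S[j,i] = S[i,j]). Assembling:

S = [[5.0667, 3.1333],
 [3.1333, 6.2667]]


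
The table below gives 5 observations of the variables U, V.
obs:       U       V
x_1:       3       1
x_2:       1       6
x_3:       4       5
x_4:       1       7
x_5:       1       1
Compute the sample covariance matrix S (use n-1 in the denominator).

Step 1 — column means:
  mean(U) = (3 + 1 + 4 + 1 + 1) / 5 = 10/5 = 2
  mean(V) = (1 + 6 + 5 + 7 + 1) / 5 = 20/5 = 4

Step 2 — sample covariance S[i,j] = (1/(n-1)) · Σ_k (x_{k,i} - mean_i) · (x_{k,j} - mean_j), with n-1 = 4.
  S[U,U] = ((1)·(1) + (-1)·(-1) + (2)·(2) + (-1)·(-1) + (-1)·(-1)) / 4 = 8/4 = 2
  S[U,V] = ((1)·(-3) + (-1)·(2) + (2)·(1) + (-1)·(3) + (-1)·(-3)) / 4 = -3/4 = -0.75
  S[V,V] = ((-3)·(-3) + (2)·(2) + (1)·(1) + (3)·(3) + (-3)·(-3)) / 4 = 32/4 = 8

S is symmetric (S[j,i] = S[i,j]). Assembling:

S = [[2, -0.75],
 [-0.75, 8]]


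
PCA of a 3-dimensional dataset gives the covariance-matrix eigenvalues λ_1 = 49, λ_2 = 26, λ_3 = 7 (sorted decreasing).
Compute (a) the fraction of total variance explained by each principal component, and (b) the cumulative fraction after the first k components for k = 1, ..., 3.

Step 1 — total variance = trace(Sigma) = Σ λ_i = 49 + 26 + 7 = 82.

Step 2 — fraction explained by component i = λ_i / Σ λ:
  PC1: 49/82 = 0.5976
  PC2: 26/82 = 0.3171
  PC3: 7/82 = 0.0854

Step 3 — cumulative fraction after k components = (λ_1 + ... + λ_k) / Σ λ:
  k = 1: 49/82 = 0.5976
  k = 2: (49 + 26)/82 = 75/82 = 0.9146
  k = 3: (49 + 26 + 7)/82 = 82/82 = 1

Summary (fraction, with percent):

explained: PC1 0.5976 (59.76%), PC2 0.3171 (31.71%), PC3 0.0854 (8.54%);  cumulative: 0.5976, 0.9146, 1


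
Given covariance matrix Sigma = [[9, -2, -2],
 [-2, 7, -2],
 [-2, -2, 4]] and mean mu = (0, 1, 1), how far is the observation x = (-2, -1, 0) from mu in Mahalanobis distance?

Step 1 — centre the observation: (x - mu) = (-2, -2, -1).

Step 2 — invert Sigma (cofactor / det for 3×3, or solve directly):
  Sigma^{-1} = [[0.1538, 0.0769, 0.1154],
 [0.0769, 0.2051, 0.141],
 [0.1154, 0.141, 0.3782]].

Step 3 — form the quadratic (x - mu)^T · Sigma^{-1} · (x - mu):
  Sigma^{-1} · (x - mu) = (-0.5769, -0.7051, -0.891).
  (x - mu)^T · [Sigma^{-1} · (x - mu)] = (-2)·(-0.5769) + (-2)·(-0.7051) + (-1)·(-0.891) = 3.4551.

Step 4 — take square root: d = √(3.4551) ≈ 1.8588.

d(x, mu) = √(3.4551) ≈ 1.8588


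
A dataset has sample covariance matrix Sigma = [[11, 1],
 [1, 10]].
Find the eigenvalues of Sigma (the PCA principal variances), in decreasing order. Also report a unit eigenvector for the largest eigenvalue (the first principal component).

Step 1 — characteristic polynomial of 2×2 Sigma:
  det(Sigma - λI) = λ² - trace · λ + det = 0.
  trace = 11 + 10 = 21, det = 11·10 - (1)² = 109.
Step 2 — discriminant:
  Δ = trace² - 4·det = 441 - 436 = 5.
Step 3 — eigenvalues:
  λ = (trace ± √Δ)/2 = (21 ± 2.2361)/2,
  λ_1 = 11.618,  λ_2 = 9.382.

Step 4 — unit eigenvector for λ_1: solve (Sigma - λ_1 I)v = 0. First row:
  (11 - 11.618)·v_x + (1)·v_y = 0, i.e. (-0.618)·v_x + (1)·v_y = 0,
  so v ∝ (b, λ_1 - a) = (1, 0.618) = u.
  ||u|| = √((1)² + (0.618)²) = √(1.382) ≈ 1.1756,
  v_1 = u/||u|| ≈ (0.8507, 0.5257) (||v_1|| = 1).

λ_1 = 11.618,  λ_2 = 9.382;  v_1 ≈ (0.8507, 0.5257)


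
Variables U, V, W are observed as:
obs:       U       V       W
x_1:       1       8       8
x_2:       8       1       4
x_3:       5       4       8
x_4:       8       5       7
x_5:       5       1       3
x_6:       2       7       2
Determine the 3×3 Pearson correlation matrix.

Step 1 — column means:
  mean(U) = (1 + 8 + 5 + 8 + 5 + 2) / 6 = 29/6 = 4.8333
  mean(V) = (8 + 1 + 4 + 5 + 1 + 7) / 6 = 26/6 = 4.3333
  mean(W) = (8 + 4 + 8 + 7 + 3 + 2) / 6 = 32/6 = 5.3333

Step 2 — sample variances and covariances s[i,j] = (1/(n-1)) · Σ_k (x_{k,i} - mean_i) · (x_{k,j} - mean_j), with n-1 = 5:
  s[U,U] = ((-3.8333)·(-3.8333) + (3.1667)·(3.1667) + (0.1667)·(0.1667) + (3.1667)·(3.1667) + (0.1667)·(0.1667) + (-2.8333)·(-2.8333)) / 5 = 42.8333/5 = 8.5667
  s[U,V] = ((-3.8333)·(3.6667) + (3.1667)·(-3.3333) + (0.1667)·(-0.3333) + (3.1667)·(0.6667) + (0.1667)·(-3.3333) + (-2.8333)·(2.6667)) / 5 = -30.6667/5 = -6.1333
  s[U,W] = ((-3.8333)·(2.6667) + (3.1667)·(-1.3333) + (0.1667)·(2.6667) + (3.1667)·(1.6667) + (0.1667)·(-2.3333) + (-2.8333)·(-3.3333)) / 5 = 0.3333/5 = 0.0667
  s[V,V] = ((3.6667)·(3.6667) + (-3.3333)·(-3.3333) + (-0.3333)·(-0.3333) + (0.6667)·(0.6667) + (-3.3333)·(-3.3333) + (2.6667)·(2.6667)) / 5 = 43.3333/5 = 8.6667
  s[V,W] = ((3.6667)·(2.6667) + (-3.3333)·(-1.3333) + (-0.3333)·(2.6667) + (0.6667)·(1.6667) + (-3.3333)·(-2.3333) + (2.6667)·(-3.3333)) / 5 = 13.3333/5 = 2.6667
  s[W,W] = ((2.6667)·(2.6667) + (-1.3333)·(-1.3333) + (2.6667)·(2.6667) + (1.6667)·(1.6667) + (-2.3333)·(-2.3333) + (-3.3333)·(-3.3333)) / 5 = 35.3333/5 = 7.0667
  Sample standard deviations s_i = √(s[i,i]):
  s(U) = √(8.5667) = 2.9269
  s(V) = √(8.6667) = 2.9439
  s(W) = √(7.0667) = 2.6583

Step 3 — r_{ij} = s_{ij} / (s_i · s_j):
  r[U,U] = 1 (diagonal).
  r[U,V] = -6.1333 / (2.9269 · 2.9439) = -6.1333 / 8.6165 = -0.7118
  r[U,W] = 0.0667 / (2.9269 · 2.6583) = 0.0667 / 7.7806 = 0.0086
  r[V,V] = 1 (diagonal).
  r[V,W] = 2.6667 / (2.9439 · 2.6583) = 2.6667 / 7.8259 = 0.3407
  r[W,W] = 1 (diagonal).

R is symmetric with unit diagonal. Assembling:

R = [[1, -0.7118, 0.0086],
 [-0.7118, 1, 0.3407],
 [0.0086, 0.3407, 1]]


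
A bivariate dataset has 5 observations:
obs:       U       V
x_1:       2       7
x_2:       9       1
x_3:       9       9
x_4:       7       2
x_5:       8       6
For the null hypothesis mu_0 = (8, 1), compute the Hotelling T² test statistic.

Step 1 — sample mean vector:
  mean(U) = (2 + 9 + 9 + 7 + 8) / 5 = 35/5 = 7
  mean(V) = (7 + 1 + 9 + 2 + 6) / 5 = 25/5 = 5
  x̄ = (7, 5),  deviation x̄ - mu_0 = (7, 5) - (8, 1) = (-1, 4).

Step 2 — sample covariance matrix, S[i,j] = (1/(n-1)) · Σ_k (x_{k,i} - mean_i) · (x_{k,j} - mean_j), divisor n-1 = 4:
  S[U,U] = ((-5)·(-5) + (2)·(2) + (2)·(2) + (0)·(0) + (1)·(1)) / 4 = 34/4 = 8.5
  S[U,V] = ((-5)·(2) + (2)·(-4) + (2)·(4) + (0)·(-3) + (1)·(1)) / 4 = -9/4 = -2.25
  S[V,V] = ((2)·(2) + (-4)·(-4) + (4)·(4) + (-3)·(-3) + (1)·(1)) / 4 = 46/4 = 11.5
  S = [[8.5, -2.25],
 [-2.25, 11.5]].

Step 3 — invert S. det(S) = 8.5·11.5 - (-2.25)² = 92.6875.
  S^{-1} = (1/det) · [[d, -b], [-b, a]] = [[0.1241, 0.0243],
 [0.0243, 0.0917]].

Step 4 — quadratic form (x̄ - mu_0)^T · S^{-1} · (x̄ - mu_0):
  S^{-1} · (x̄ - mu_0) = (-0.027, 0.3425),
  (x̄ - mu_0)^T · [...] = (-1)·(-0.027) + (4)·(0.3425) = 1.3972.

Step 5 — scale by n: T² = 5 · 1.3972 = 6.9858.

T² ≈ 6.9858


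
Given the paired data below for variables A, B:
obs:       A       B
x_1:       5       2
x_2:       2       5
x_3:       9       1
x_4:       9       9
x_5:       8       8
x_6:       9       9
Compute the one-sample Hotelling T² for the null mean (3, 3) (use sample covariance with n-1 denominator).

Step 1 — sample mean vector:
  mean(A) = (5 + 2 + 9 + 9 + 8 + 9) / 6 = 42/6 = 7
  mean(B) = (2 + 5 + 1 + 9 + 8 + 9) / 6 = 34/6 = 5.6667
  x̄ = (7, 5.6667),  deviation x̄ - mu_0 = (7, 5.6667) - (3, 3) = (4, 2.6667).

Step 2 — sample covariance matrix, S[i,j] = (1/(n-1)) · Σ_k (x_{k,i} - mean_i) · (x_{k,j} - mean_j), divisor n-1 = 5:
  S[A,A] = ((-2)·(-2) + (-5)·(-5) + (2)·(2) + (2)·(2) + (1)·(1) + (2)·(2)) / 5 = 42/5 = 8.4
  S[A,B] = ((-2)·(-3.6667) + (-5)·(-0.6667) + (2)·(-4.6667) + (2)·(3.3333) + (1)·(2.3333) + (2)·(3.3333)) / 5 = 17/5 = 3.4
  S[B,B] = ((-3.6667)·(-3.6667) + (-0.6667)·(-0.6667) + (-4.6667)·(-4.6667) + (3.3333)·(3.3333) + (2.3333)·(2.3333) + (3.3333)·(3.3333)) / 5 = 63.3333/5 = 12.6667
  S = [[8.4, 3.4],
 [3.4, 12.6667]].

Step 3 — invert S. det(S) = 8.4·12.6667 - (3.4)² = 94.84.
  S^{-1} = (1/det) · [[d, -b], [-b, a]] = [[0.1336, -0.0358],
 [-0.0358, 0.0886]].

Step 4 — quadratic form (x̄ - mu_0)^T · S^{-1} · (x̄ - mu_0):
  S^{-1} · (x̄ - mu_0) = (0.4386, 0.0928),
  (x̄ - mu_0)^T · [...] = (4)·(0.4386) + (2.6667)·(0.0928) = 2.002.

Step 5 — scale by n: T² = 6 · 2.002 = 12.0118.

T² ≈ 12.0118


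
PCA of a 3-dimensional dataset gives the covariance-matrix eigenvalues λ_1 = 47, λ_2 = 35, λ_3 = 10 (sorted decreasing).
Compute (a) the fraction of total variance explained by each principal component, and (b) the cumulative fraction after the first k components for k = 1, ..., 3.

Step 1 — total variance = trace(Sigma) = Σ λ_i = 47 + 35 + 10 = 92.

Step 2 — fraction explained by component i = λ_i / Σ λ:
  PC1: 47/92 = 0.5109
  PC2: 35/92 = 0.3804
  PC3: 10/92 = 0.1087

Step 3 — cumulative fraction after k components = (λ_1 + ... + λ_k) / Σ λ:
  k = 1: 47/92 = 0.5109
  k = 2: (47 + 35)/92 = 82/92 = 0.8913
  k = 3: (47 + 35 + 10)/92 = 92/92 = 1

Summary (fraction, with percent):

explained: PC1 0.5109 (51.09%), PC2 0.3804 (38.04%), PC3 0.1087 (10.87%);  cumulative: 0.5109, 0.8913, 1


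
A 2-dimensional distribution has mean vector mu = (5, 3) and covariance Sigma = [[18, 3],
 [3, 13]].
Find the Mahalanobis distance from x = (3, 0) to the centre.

Step 1 — centre the observation: (x - mu) = (-2, -3).

Step 2 — invert Sigma. det(Sigma) = 18·13 - (3)² = 225.
  Sigma^{-1} = (1/det) · [[d, -b], [-b, a]] = [[0.0578, -0.0133],
 [-0.0133, 0.08]].

Step 3 — form the quadratic (x - mu)^T · Sigma^{-1} · (x - mu):
  Sigma^{-1} · (x - mu) = (-0.0756, -0.2133).
  (x - mu)^T · [Sigma^{-1} · (x - mu)] = (-2)·(-0.0756) + (-3)·(-0.2133) = 0.7911.

Step 4 — take square root: d = √(0.7911) ≈ 0.8894.

d(x, mu) = √(0.7911) ≈ 0.8894


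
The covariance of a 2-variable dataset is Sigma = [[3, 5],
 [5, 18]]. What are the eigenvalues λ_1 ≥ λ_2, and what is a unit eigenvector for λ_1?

Step 1 — characteristic polynomial of 2×2 Sigma:
  det(Sigma - λI) = λ² - trace · λ + det = 0.
  trace = 3 + 18 = 21, det = 3·18 - (5)² = 29.
Step 2 — discriminant:
  Δ = trace² - 4·det = 441 - 116 = 325.
Step 3 — eigenvalues:
  λ = (trace ± √Δ)/2 = (21 ± 18.0278)/2,
  λ_1 = 19.5139,  λ_2 = 1.4861.

Step 4 — unit eigenvector for λ_1: solve (Sigma - λ_1 I)v = 0. First row:
  (3 - 19.5139)·v_x + (5)·v_y = 0, i.e. (-16.5139)·v_x + (5)·v_y = 0,
  so v ∝ (b, λ_1 - a) = (5, 16.5139) = u.
  ||u|| = √((5)² + (16.5139)²) = √(297.7082) ≈ 17.2542,
  v_1 = u/||u|| ≈ (0.2898, 0.9571) (||v_1|| = 1).

λ_1 = 19.5139,  λ_2 = 1.4861;  v_1 ≈ (0.2898, 0.9571)


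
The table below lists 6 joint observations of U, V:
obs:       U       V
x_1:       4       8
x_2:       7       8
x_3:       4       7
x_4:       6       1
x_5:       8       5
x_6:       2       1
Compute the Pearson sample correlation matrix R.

Step 1 — column means:
  mean(U) = (4 + 7 + 4 + 6 + 8 + 2) / 6 = 31/6 = 5.1667
  mean(V) = (8 + 8 + 7 + 1 + 5 + 1) / 6 = 30/6 = 5

Step 2 — sample variances and covariances s[i,j] = (1/(n-1)) · Σ_k (x_{k,i} - mean_i) · (x_{k,j} - mean_j), with n-1 = 5:
  s[U,U] = ((-1.1667)·(-1.1667) + (1.8333)·(1.8333) + (-1.1667)·(-1.1667) + (0.8333)·(0.8333) + (2.8333)·(2.8333) + (-3.1667)·(-3.1667)) / 5 = 24.8333/5 = 4.9667
  s[U,V] = ((-1.1667)·(3) + (1.8333)·(3) + (-1.1667)·(2) + (0.8333)·(-4) + (2.8333)·(0) + (-3.1667)·(-4)) / 5 = 9/5 = 1.8
  s[V,V] = ((3)·(3) + (3)·(3) + (2)·(2) + (-4)·(-4) + (0)·(0) + (-4)·(-4)) / 5 = 54/5 = 10.8
  Sample standard deviations s_i = √(s[i,i]):
  s(U) = √(4.9667) = 2.2286
  s(V) = √(10.8) = 3.2863

Step 3 — r_{ij} = s_{ij} / (s_i · s_j):
  r[U,U] = 1 (diagonal).
  r[U,V] = 1.8 / (2.2286 · 3.2863) = 1.8 / 7.3239 = 0.2458
  r[V,V] = 1 (diagonal).

R is symmetric with unit diagonal. Assembling:

R = [[1, 0.2458],
 [0.2458, 1]]


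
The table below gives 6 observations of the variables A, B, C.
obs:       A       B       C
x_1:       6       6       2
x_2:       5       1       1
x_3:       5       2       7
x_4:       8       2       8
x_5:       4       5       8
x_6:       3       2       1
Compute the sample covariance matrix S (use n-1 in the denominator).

Step 1 — column means:
  mean(A) = (6 + 5 + 5 + 8 + 4 + 3) / 6 = 31/6 = 5.1667
  mean(B) = (6 + 1 + 2 + 2 + 5 + 2) / 6 = 18/6 = 3
  mean(C) = (2 + 1 + 7 + 8 + 8 + 1) / 6 = 27/6 = 4.5

Step 2 — sample covariance S[i,j] = (1/(n-1)) · Σ_k (x_{k,i} - mean_i) · (x_{k,j} - mean_j), with n-1 = 5.
  S[A,A] = ((0.8333)·(0.8333) + (-0.1667)·(-0.1667) + (-0.1667)·(-0.1667) + (2.8333)·(2.8333) + (-1.1667)·(-1.1667) + (-2.1667)·(-2.1667)) / 5 = 14.8333/5 = 2.9667
  S[A,B] = ((0.8333)·(3) + (-0.1667)·(-2) + (-0.1667)·(-1) + (2.8333)·(-1) + (-1.1667)·(2) + (-2.1667)·(-1)) / 5 = 0/5 = 0
  S[A,C] = ((0.8333)·(-2.5) + (-0.1667)·(-3.5) + (-0.1667)·(2.5) + (2.8333)·(3.5) + (-1.1667)·(3.5) + (-2.1667)·(-3.5)) / 5 = 11.5/5 = 2.3
  S[B,B] = ((3)·(3) + (-2)·(-2) + (-1)·(-1) + (-1)·(-1) + (2)·(2) + (-1)·(-1)) / 5 = 20/5 = 4
  S[B,C] = ((3)·(-2.5) + (-2)·(-3.5) + (-1)·(2.5) + (-1)·(3.5) + (2)·(3.5) + (-1)·(-3.5)) / 5 = 4/5 = 0.8
  S[C,C] = ((-2.5)·(-2.5) + (-3.5)·(-3.5) + (2.5)·(2.5) + (3.5)·(3.5) + (3.5)·(3.5) + (-3.5)·(-3.5)) / 5 = 61.5/5 = 12.3

S is symmetric (S[j,i] = S[i,j]). Assembling:

S = [[2.9667, 0, 2.3],
 [0, 4, 0.8],
 [2.3, 0.8, 12.3]]


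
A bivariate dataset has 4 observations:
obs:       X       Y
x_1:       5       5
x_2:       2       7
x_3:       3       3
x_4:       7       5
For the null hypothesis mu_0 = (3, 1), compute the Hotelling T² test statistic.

Step 1 — sample mean vector:
  mean(X) = (5 + 2 + 3 + 7) / 4 = 17/4 = 4.25
  mean(Y) = (5 + 7 + 3 + 5) / 4 = 20/4 = 5
  x̄ = (4.25, 5),  deviation x̄ - mu_0 = (4.25, 5) - (3, 1) = (1.25, 4).

Step 2 — sample covariance matrix, S[i,j] = (1/(n-1)) · Σ_k (x_{k,i} - mean_i) · (x_{k,j} - mean_j), divisor n-1 = 3:
  S[X,X] = ((0.75)·(0.75) + (-2.25)·(-2.25) + (-1.25)·(-1.25) + (2.75)·(2.75)) / 3 = 14.75/3 = 4.9167
  S[X,Y] = ((0.75)·(0) + (-2.25)·(2) + (-1.25)·(-2) + (2.75)·(0)) / 3 = -2/3 = -0.6667
  S[Y,Y] = ((0)·(0) + (2)·(2) + (-2)·(-2) + (0)·(0)) / 3 = 8/3 = 2.6667
  S = [[4.9167, -0.6667],
 [-0.6667, 2.6667]].

Step 3 — invert S. det(S) = 4.9167·2.6667 - (-0.6667)² = 12.6667.
  S^{-1} = (1/det) · [[d, -b], [-b, a]] = [[0.2105, 0.0526],
 [0.0526, 0.3882]].

Step 4 — quadratic form (x̄ - mu_0)^T · S^{-1} · (x̄ - mu_0):
  S^{-1} · (x̄ - mu_0) = (0.4737, 1.6184),
  (x̄ - mu_0)^T · [...] = (1.25)·(0.4737) + (4)·(1.6184) = 7.0658.

Step 5 — scale by n: T² = 4 · 7.0658 = 28.2632.

T² ≈ 28.2632


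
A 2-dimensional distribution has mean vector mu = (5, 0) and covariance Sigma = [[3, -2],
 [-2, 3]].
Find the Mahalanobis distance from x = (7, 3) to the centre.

Step 1 — centre the observation: (x - mu) = (2, 3).

Step 2 — invert Sigma. det(Sigma) = 3·3 - (-2)² = 5.
  Sigma^{-1} = (1/det) · [[d, -b], [-b, a]] = [[0.6, 0.4],
 [0.4, 0.6]].

Step 3 — form the quadratic (x - mu)^T · Sigma^{-1} · (x - mu):
  Sigma^{-1} · (x - mu) = (2.4, 2.6).
  (x - mu)^T · [Sigma^{-1} · (x - mu)] = (2)·(2.4) + (3)·(2.6) = 12.6.

Step 4 — take square root: d = √(12.6) ≈ 3.5496.

d(x, mu) = √(12.6) ≈ 3.5496


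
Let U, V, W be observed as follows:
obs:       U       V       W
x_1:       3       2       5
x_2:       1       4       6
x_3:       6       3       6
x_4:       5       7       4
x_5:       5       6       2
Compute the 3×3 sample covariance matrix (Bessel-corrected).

Step 1 — column means:
  mean(U) = (3 + 1 + 6 + 5 + 5) / 5 = 20/5 = 4
  mean(V) = (2 + 4 + 3 + 7 + 6) / 5 = 22/5 = 4.4
  mean(W) = (5 + 6 + 6 + 4 + 2) / 5 = 23/5 = 4.6

Step 2 — sample covariance S[i,j] = (1/(n-1)) · Σ_k (x_{k,i} - mean_i) · (x_{k,j} - mean_j), with n-1 = 4.
  S[U,U] = ((-1)·(-1) + (-3)·(-3) + (2)·(2) + (1)·(1) + (1)·(1)) / 4 = 16/4 = 4
  S[U,V] = ((-1)·(-2.4) + (-3)·(-0.4) + (2)·(-1.4) + (1)·(2.6) + (1)·(1.6)) / 4 = 5/4 = 1.25
  S[U,W] = ((-1)·(0.4) + (-3)·(1.4) + (2)·(1.4) + (1)·(-0.6) + (1)·(-2.6)) / 4 = -5/4 = -1.25
  S[V,V] = ((-2.4)·(-2.4) + (-0.4)·(-0.4) + (-1.4)·(-1.4) + (2.6)·(2.6) + (1.6)·(1.6)) / 4 = 17.2/4 = 4.3
  S[V,W] = ((-2.4)·(0.4) + (-0.4)·(1.4) + (-1.4)·(1.4) + (2.6)·(-0.6) + (1.6)·(-2.6)) / 4 = -9.2/4 = -2.3
  S[W,W] = ((0.4)·(0.4) + (1.4)·(1.4) + (1.4)·(1.4) + (-0.6)·(-0.6) + (-2.6)·(-2.6)) / 4 = 11.2/4 = 2.8

S is symmetric (S[j,i] = S[i,j]). Assembling:

S = [[4, 1.25, -1.25],
 [1.25, 4.3, -2.3],
 [-1.25, -2.3, 2.8]]


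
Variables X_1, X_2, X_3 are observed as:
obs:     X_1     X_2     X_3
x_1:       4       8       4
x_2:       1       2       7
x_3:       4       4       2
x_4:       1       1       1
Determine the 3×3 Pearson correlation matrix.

Step 1 — column means:
  mean(X_1) = (4 + 1 + 4 + 1) / 4 = 10/4 = 2.5
  mean(X_2) = (8 + 2 + 4 + 1) / 4 = 15/4 = 3.75
  mean(X_3) = (4 + 7 + 2 + 1) / 4 = 14/4 = 3.5

Step 2 — sample variances and covariances s[i,j] = (1/(n-1)) · Σ_k (x_{k,i} - mean_i) · (x_{k,j} - mean_j), with n-1 = 3:
  s[X_1,X_1] = ((1.5)·(1.5) + (-1.5)·(-1.5) + (1.5)·(1.5) + (-1.5)·(-1.5)) / 3 = 9/3 = 3
  s[X_1,X_2] = ((1.5)·(4.25) + (-1.5)·(-1.75) + (1.5)·(0.25) + (-1.5)·(-2.75)) / 3 = 13.5/3 = 4.5
  s[X_1,X_3] = ((1.5)·(0.5) + (-1.5)·(3.5) + (1.5)·(-1.5) + (-1.5)·(-2.5)) / 3 = -3/3 = -1
  s[X_2,X_2] = ((4.25)·(4.25) + (-1.75)·(-1.75) + (0.25)·(0.25) + (-2.75)·(-2.75)) / 3 = 28.75/3 = 9.5833
  s[X_2,X_3] = ((4.25)·(0.5) + (-1.75)·(3.5) + (0.25)·(-1.5) + (-2.75)·(-2.5)) / 3 = 2.5/3 = 0.8333
  s[X_3,X_3] = ((0.5)·(0.5) + (3.5)·(3.5) + (-1.5)·(-1.5) + (-2.5)·(-2.5)) / 3 = 21/3 = 7
  Sample standard deviations s_i = √(s[i,i]):
  s(X_1) = √(3) = 1.7321
  s(X_2) = √(9.5833) = 3.0957
  s(X_3) = √(7) = 2.6458

Step 3 — r_{ij} = s_{ij} / (s_i · s_j):
  r[X_1,X_1] = 1 (diagonal).
  r[X_1,X_2] = 4.5 / (1.7321 · 3.0957) = 4.5 / 5.3619 = 0.8393
  r[X_1,X_3] = -1 / (1.7321 · 2.6458) = -1 / 4.5826 = -0.2182
  r[X_2,X_2] = 1 (diagonal).
  r[X_2,X_3] = 0.8333 / (3.0957 · 2.6458) = 0.8333 / 8.1904 = 0.1017
  r[X_3,X_3] = 1 (diagonal).

R is symmetric with unit diagonal. Assembling:

R = [[1, 0.8393, -0.2182],
 [0.8393, 1, 0.1017],
 [-0.2182, 0.1017, 1]]


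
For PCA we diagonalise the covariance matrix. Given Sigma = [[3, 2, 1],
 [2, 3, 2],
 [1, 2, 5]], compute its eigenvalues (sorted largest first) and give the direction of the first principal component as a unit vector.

Step 1 — characteristic polynomial p(λ) = det(λI - Sigma) = λ³ - tr·λ² + c_1·λ - det, where tr = trace, c_1 = sum of the principal 2×2 minors, det = det(Sigma):
  tr = 3 + 3 + 5 = 11,
  c_1 = (3·3 - (2)²) + (3·5 - (1)²) + (3·5 - (2)²) = 5 + 14 + 11 = 30,
  det = 3·(3·5 - (2)²) - (2)·((2)·5 - (2)·(1)) + (1)·((2)·(2) - 3·(1)) = 3·(11) - (2)·(8) + (1)·(1) = 18.
  So p(λ) = λ³ - 11λ² + 30λ - 18.
Step 2 — look for an integer root (rational root theorem: any rational root is an integer divisor of 18). Testing λ = 3:
  p(3) = 27 - 99 + 90 - 18 = 0  ✓
  Dividing out (λ - 3): p(λ) = (λ - 3)(λ² - 8λ + 6).
Step 3 — remaining eigenvalues from the quadratic λ² - 8λ + 6 = 0:
  Δ = 8² - 4·6 = 64 - 24 = 40,  λ = (8 ± √40)/2 = (8 ± 6.3246)/2 ≈ 7.1623 or 0.8377.
  Sorted: λ_1 = 7.1623,  λ_2 = 3,  λ_3 = 0.8377  (check: sum = 11 = tr ✓).

Step 4 — unit eigenvector for λ_1 ≈ 7.1623: v spans the null space of (Sigma - λ_1 I), whose rows are
  r_1 = (-4.1623, 2, 1),  r_2 = (2, -4.1623, 2),  r_3 = (1, 2, -2.1623).
  v is orthogonal to every row, so take v ∝ r_1 × r_2 = ((2)·(2) - (1)·(-4.1623), (1)·(2) - (-4.1623)·(2), (-4.1623)·(-4.1623) - (2)·(2)) ≈ (8.1623, 10.3246, 13.3246).
  Let u = (8.1623, 10.3246, 13.3246).
  ||u|| = √((8.1623)² + (10.3246)² + (13.3246)²) = √(350.763) ≈ 18.7287,  v_1 = u/||u|| ≈ (0.4358, 0.5513, 0.7115) (||v_1|| = 1).

λ_1 = 7.1623,  λ_2 = 3,  λ_3 = 0.8377;  v_1 ≈ (0.4358, 0.5513, 0.7115)


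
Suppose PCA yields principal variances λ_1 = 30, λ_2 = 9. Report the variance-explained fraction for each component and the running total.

Step 1 — total variance = trace(Sigma) = Σ λ_i = 30 + 9 = 39.

Step 2 — fraction explained by component i = λ_i / Σ λ:
  PC1: 30/39 = 0.7692
  PC2: 9/39 = 0.2308

Step 3 — cumulative fraction after k components = (λ_1 + ... + λ_k) / Σ λ:
  k = 1: 30/39 = 0.7692
  k = 2: (30 + 9)/39 = 39/39 = 1

Summary (fraction, with percent):

explained: PC1 0.7692 (76.92%), PC2 0.2308 (23.08%);  cumulative: 0.7692, 1


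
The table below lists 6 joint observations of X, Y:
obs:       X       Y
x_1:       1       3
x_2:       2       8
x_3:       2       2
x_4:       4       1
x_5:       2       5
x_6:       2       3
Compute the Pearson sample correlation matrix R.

Step 1 — column means:
  mean(X) = (1 + 2 + 2 + 4 + 2 + 2) / 6 = 13/6 = 2.1667
  mean(Y) = (3 + 8 + 2 + 1 + 5 + 3) / 6 = 22/6 = 3.6667

Step 2 — sample variances and covariances s[i,j] = (1/(n-1)) · Σ_k (x_{k,i} - mean_i) · (x_{k,j} - mean_j), with n-1 = 5:
  s[X,X] = ((-1.1667)·(-1.1667) + (-0.1667)·(-0.1667) + (-0.1667)·(-0.1667) + (1.8333)·(1.8333) + (-0.1667)·(-0.1667) + (-0.1667)·(-0.1667)) / 5 = 4.8333/5 = 0.9667
  s[X,Y] = ((-1.1667)·(-0.6667) + (-0.1667)·(4.3333) + (-0.1667)·(-1.6667) + (1.8333)·(-2.6667) + (-0.1667)·(1.3333) + (-0.1667)·(-0.6667)) / 5 = -4.6667/5 = -0.9333
  s[Y,Y] = ((-0.6667)·(-0.6667) + (4.3333)·(4.3333) + (-1.6667)·(-1.6667) + (-2.6667)·(-2.6667) + (1.3333)·(1.3333) + (-0.6667)·(-0.6667)) / 5 = 31.3333/5 = 6.2667
  Sample standard deviations s_i = √(s[i,i]):
  s(X) = √(0.9667) = 0.9832
  s(Y) = √(6.2667) = 2.5033

Step 3 — r_{ij} = s_{ij} / (s_i · s_j):
  r[X,X] = 1 (diagonal).
  r[X,Y] = -0.9333 / (0.9832 · 2.5033) = -0.9333 / 2.4613 = -0.3792
  r[Y,Y] = 1 (diagonal).

R is symmetric with unit diagonal. Assembling:

R = [[1, -0.3792],
 [-0.3792, 1]]


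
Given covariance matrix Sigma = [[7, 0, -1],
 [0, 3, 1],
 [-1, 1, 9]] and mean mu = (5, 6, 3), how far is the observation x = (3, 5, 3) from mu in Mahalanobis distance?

Step 1 — centre the observation: (x - mu) = (-2, -1, 0).

Step 2 — invert Sigma (cofactor / det for 3×3, or solve directly):
  Sigma^{-1} = [[0.1453, -0.0056, 0.0168],
 [-0.0056, 0.3464, -0.0391],
 [0.0168, -0.0391, 0.1173]].

Step 3 — form the quadratic (x - mu)^T · Sigma^{-1} · (x - mu):
  Sigma^{-1} · (x - mu) = (-0.2849, -0.3352, 0.0056).
  (x - mu)^T · [Sigma^{-1} · (x - mu)] = (-2)·(-0.2849) + (-1)·(-0.3352) + (0)·(0.0056) = 0.905.

Step 4 — take square root: d = √(0.905) ≈ 0.9513.

d(x, mu) = √(0.905) ≈ 0.9513


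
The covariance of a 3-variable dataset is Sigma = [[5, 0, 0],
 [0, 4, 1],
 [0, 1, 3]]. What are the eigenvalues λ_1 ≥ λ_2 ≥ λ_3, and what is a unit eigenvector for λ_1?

Step 1 — characteristic polynomial p(λ) = det(λI - Sigma) = λ³ - tr·λ² + c_1·λ - det, where tr = trace, c_1 = sum of the principal 2×2 minors, det = det(Sigma):
  tr = 5 + 4 + 3 = 12,
  c_1 = (5·4 - (0)²) + (5·3 - (0)²) + (4·3 - (1)²) = 20 + 15 + 11 = 46,
  det = 5·(4·3 - (1)²) - (0)·((0)·3 - (1)·(0)) + (0)·((0)·(1) - 4·(0)) = 5·(11) - (0)·(0) + (0)·(0) = 55.
  So p(λ) = λ³ - 12λ² + 46λ - 55.
Step 2 — look for an integer root (rational root theorem: any rational root is an integer divisor of 55). Testing λ = 5:
  p(5) = 125 - 300 + 230 - 55 = 0  ✓
  Dividing out (λ - 5): p(λ) = (λ - 5)(λ² - 7λ + 11).
Step 3 — remaining eigenvalues from the quadratic λ² - 7λ + 11 = 0:
  Δ = 7² - 4·11 = 49 - 44 = 5,  λ = (7 ± √5)/2 = (7 ± 2.2361)/2 ≈ 4.618 or 2.382.
  Sorted: λ_1 = 5,  λ_2 = 4.618,  λ_3 = 2.382  (check: sum = 12 = tr ✓).

Step 4 — unit eigenvector for λ_1 = 5: v spans the null space of (Sigma - λ_1 I), whose rows are
  r_1 = (0, 0, 0),  r_2 = (0, -1, 1),  r_3 = (0, 1, -2).
  v is orthogonal to every row, so take v ∝ r_2 × r_3 = ((-1)·(-2) - (1)·(1), (1)·(0) - (0)·(-2), (0)·(1) - (-1)·(0)) = (1, 0, 0).
  Let u = (1, 0, 0).
  ||u|| = √((1)² + (0)² + (0)²) = √(1) = 1,  v_1 = u/||u|| ≈ (1, 0, 0) (||v_1|| = 1).

λ_1 = 5,  λ_2 = 4.618,  λ_3 = 2.382;  v_1 ≈ (1, 0, 0)


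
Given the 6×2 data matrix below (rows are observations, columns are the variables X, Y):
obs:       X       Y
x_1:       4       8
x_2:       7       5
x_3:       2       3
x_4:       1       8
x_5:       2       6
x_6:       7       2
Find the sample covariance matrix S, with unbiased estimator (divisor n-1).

Step 1 — column means:
  mean(X) = (4 + 7 + 2 + 1 + 2 + 7) / 6 = 23/6 = 3.8333
  mean(Y) = (8 + 5 + 3 + 8 + 6 + 2) / 6 = 32/6 = 5.3333

Step 2 — sample covariance S[i,j] = (1/(n-1)) · Σ_k (x_{k,i} - mean_i) · (x_{k,j} - mean_j), with n-1 = 5.
  S[X,X] = ((0.1667)·(0.1667) + (3.1667)·(3.1667) + (-1.8333)·(-1.8333) + (-2.8333)·(-2.8333) + (-1.8333)·(-1.8333) + (3.1667)·(3.1667)) / 5 = 34.8333/5 = 6.9667
  S[X,Y] = ((0.1667)·(2.6667) + (3.1667)·(-0.3333) + (-1.8333)·(-2.3333) + (-2.8333)·(2.6667) + (-1.8333)·(0.6667) + (3.1667)·(-3.3333)) / 5 = -15.6667/5 = -3.1333
  S[Y,Y] = ((2.6667)·(2.6667) + (-0.3333)·(-0.3333) + (-2.3333)·(-2.3333) + (2.6667)·(2.6667) + (0.6667)·(0.6667) + (-3.3333)·(-3.3333)) / 5 = 31.3333/5 = 6.2667

S is symmetric (S[j,i] = S[i,j]). Assembling:

S = [[6.9667, -3.1333],
 [-3.1333, 6.2667]]


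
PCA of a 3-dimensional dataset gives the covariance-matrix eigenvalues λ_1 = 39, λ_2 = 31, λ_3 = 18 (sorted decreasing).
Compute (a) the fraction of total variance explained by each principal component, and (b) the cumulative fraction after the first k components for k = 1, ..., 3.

Step 1 — total variance = trace(Sigma) = Σ λ_i = 39 + 31 + 18 = 88.

Step 2 — fraction explained by component i = λ_i / Σ λ:
  PC1: 39/88 = 0.4432
  PC2: 31/88 = 0.3523
  PC3: 18/88 = 0.2045

Step 3 — cumulative fraction after k components = (λ_1 + ... + λ_k) / Σ λ:
  k = 1: 39/88 = 0.4432
  k = 2: (39 + 31)/88 = 70/88 = 0.7955
  k = 3: (39 + 31 + 18)/88 = 88/88 = 1

Summary (fraction, with percent):

explained: PC1 0.4432 (44.32%), PC2 0.3523 (35.23%), PC3 0.2045 (20.45%);  cumulative: 0.4432, 0.7955, 1


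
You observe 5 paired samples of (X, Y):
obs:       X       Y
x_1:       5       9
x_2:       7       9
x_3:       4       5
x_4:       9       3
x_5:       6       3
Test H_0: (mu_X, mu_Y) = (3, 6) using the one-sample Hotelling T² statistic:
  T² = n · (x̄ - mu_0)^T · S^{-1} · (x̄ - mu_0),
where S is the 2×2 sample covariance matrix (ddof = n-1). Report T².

Step 1 — sample mean vector:
  mean(X) = (5 + 7 + 4 + 9 + 6) / 5 = 31/5 = 6.2
  mean(Y) = (9 + 9 + 5 + 3 + 3) / 5 = 29/5 = 5.8
  x̄ = (6.2, 5.8),  deviation x̄ - mu_0 = (6.2, 5.8) - (3, 6) = (3.2, -0.2).

Step 2 — sample covariance matrix, S[i,j] = (1/(n-1)) · Σ_k (x_{k,i} - mean_i) · (x_{k,j} - mean_j), divisor n-1 = 4:
  S[X,X] = ((-1.2)·(-1.2) + (0.8)·(0.8) + (-2.2)·(-2.2) + (2.8)·(2.8) + (-0.2)·(-0.2)) / 4 = 14.8/4 = 3.7
  S[X,Y] = ((-1.2)·(3.2) + (0.8)·(3.2) + (-2.2)·(-0.8) + (2.8)·(-2.8) + (-0.2)·(-2.8)) / 4 = -6.8/4 = -1.7
  S[Y,Y] = ((3.2)·(3.2) + (3.2)·(3.2) + (-0.8)·(-0.8) + (-2.8)·(-2.8) + (-2.8)·(-2.8)) / 4 = 36.8/4 = 9.2
  S = [[3.7, -1.7],
 [-1.7, 9.2]].

Step 3 — invert S. det(S) = 3.7·9.2 - (-1.7)² = 31.15.
  S^{-1} = (1/det) · [[d, -b], [-b, a]] = [[0.2953, 0.0546],
 [0.0546, 0.1188]].

Step 4 — quadratic form (x̄ - mu_0)^T · S^{-1} · (x̄ - mu_0):
  S^{-1} · (x̄ - mu_0) = (0.9342, 0.1509),
  (x̄ - mu_0)^T · [...] = (3.2)·(0.9342) + (-0.2)·(0.1509) = 2.9592.

Step 5 — scale by n: T² = 5 · 2.9592 = 14.7961.

T² ≈ 14.7961


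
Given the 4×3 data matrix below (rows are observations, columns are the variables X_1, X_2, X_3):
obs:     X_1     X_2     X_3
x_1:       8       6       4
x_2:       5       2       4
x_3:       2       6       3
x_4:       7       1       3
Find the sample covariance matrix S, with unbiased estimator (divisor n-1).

Step 1 — column means:
  mean(X_1) = (8 + 5 + 2 + 7) / 4 = 22/4 = 5.5
  mean(X_2) = (6 + 2 + 6 + 1) / 4 = 15/4 = 3.75
  mean(X_3) = (4 + 4 + 3 + 3) / 4 = 14/4 = 3.5

Step 2 — sample covariance S[i,j] = (1/(n-1)) · Σ_k (x_{k,i} - mean_i) · (x_{k,j} - mean_j), with n-1 = 3.
  S[X_1,X_1] = ((2.5)·(2.5) + (-0.5)·(-0.5) + (-3.5)·(-3.5) + (1.5)·(1.5)) / 3 = 21/3 = 7
  S[X_1,X_2] = ((2.5)·(2.25) + (-0.5)·(-1.75) + (-3.5)·(2.25) + (1.5)·(-2.75)) / 3 = -5.5/3 = -1.8333
  S[X_1,X_3] = ((2.5)·(0.5) + (-0.5)·(0.5) + (-3.5)·(-0.5) + (1.5)·(-0.5)) / 3 = 2/3 = 0.6667
  S[X_2,X_2] = ((2.25)·(2.25) + (-1.75)·(-1.75) + (2.25)·(2.25) + (-2.75)·(-2.75)) / 3 = 20.75/3 = 6.9167
  S[X_2,X_3] = ((2.25)·(0.5) + (-1.75)·(0.5) + (2.25)·(-0.5) + (-2.75)·(-0.5)) / 3 = 0.5/3 = 0.1667
  S[X_3,X_3] = ((0.5)·(0.5) + (0.5)·(0.5) + (-0.5)·(-0.5) + (-0.5)·(-0.5)) / 3 = 1/3 = 0.3333

S is symmetric (S[j,i] = S[i,j]). Assembling:

S = [[7, -1.8333, 0.6667],
 [-1.8333, 6.9167, 0.1667],
 [0.6667, 0.1667, 0.3333]]


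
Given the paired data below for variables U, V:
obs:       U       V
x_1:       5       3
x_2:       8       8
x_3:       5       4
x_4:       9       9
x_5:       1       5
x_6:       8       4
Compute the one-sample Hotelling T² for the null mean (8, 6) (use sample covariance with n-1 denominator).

Step 1 — sample mean vector:
  mean(U) = (5 + 8 + 5 + 9 + 1 + 8) / 6 = 36/6 = 6
  mean(V) = (3 + 8 + 4 + 9 + 5 + 4) / 6 = 33/6 = 5.5
  x̄ = (6, 5.5),  deviation x̄ - mu_0 = (6, 5.5) - (8, 6) = (-2, -0.5).

Step 2 — sample covariance matrix, S[i,j] = (1/(n-1)) · Σ_k (x_{k,i} - mean_i) · (x_{k,j} - mean_j), divisor n-1 = 5:
  S[U,U] = ((-1)·(-1) + (2)·(2) + (-1)·(-1) + (3)·(3) + (-5)·(-5) + (2)·(2)) / 5 = 44/5 = 8.8
  S[U,V] = ((-1)·(-2.5) + (2)·(2.5) + (-1)·(-1.5) + (3)·(3.5) + (-5)·(-0.5) + (2)·(-1.5)) / 5 = 19/5 = 3.8
  S[V,V] = ((-2.5)·(-2.5) + (2.5)·(2.5) + (-1.5)·(-1.5) + (3.5)·(3.5) + (-0.5)·(-0.5) + (-1.5)·(-1.5)) / 5 = 29.5/5 = 5.9
  S = [[8.8, 3.8],
 [3.8, 5.9]].

Step 3 — invert S. det(S) = 8.8·5.9 - (3.8)² = 37.48.
  S^{-1} = (1/det) · [[d, -b], [-b, a]] = [[0.1574, -0.1014],
 [-0.1014, 0.2348]].

Step 4 — quadratic form (x̄ - mu_0)^T · S^{-1} · (x̄ - mu_0):
  S^{-1} · (x̄ - mu_0) = (-0.2641, 0.0854),
  (x̄ - mu_0)^T · [...] = (-2)·(-0.2641) + (-0.5)·(0.0854) = 0.4856.

Step 5 — scale by n: T² = 6 · 0.4856 = 2.9136.

T² ≈ 2.9136
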